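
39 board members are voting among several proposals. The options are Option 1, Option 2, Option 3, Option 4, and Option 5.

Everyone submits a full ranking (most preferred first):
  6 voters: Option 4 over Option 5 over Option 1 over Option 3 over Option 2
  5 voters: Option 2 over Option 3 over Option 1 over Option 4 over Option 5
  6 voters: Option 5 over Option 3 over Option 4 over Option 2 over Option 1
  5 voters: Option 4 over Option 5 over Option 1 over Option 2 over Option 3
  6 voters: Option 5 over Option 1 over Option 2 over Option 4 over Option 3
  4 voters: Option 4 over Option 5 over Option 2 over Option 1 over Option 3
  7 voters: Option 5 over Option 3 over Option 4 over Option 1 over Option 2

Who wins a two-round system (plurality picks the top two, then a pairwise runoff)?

Round 1 first-place votes: Option 1 0, Option 2 5, Option 3 0, Option 4 15, Option 5 19. Option 5 and Option 4 advance.
Runoff: Option 5 is ranked above Option 4 on 19 ballots, Option 4 above Option 5 on 20.

Option 4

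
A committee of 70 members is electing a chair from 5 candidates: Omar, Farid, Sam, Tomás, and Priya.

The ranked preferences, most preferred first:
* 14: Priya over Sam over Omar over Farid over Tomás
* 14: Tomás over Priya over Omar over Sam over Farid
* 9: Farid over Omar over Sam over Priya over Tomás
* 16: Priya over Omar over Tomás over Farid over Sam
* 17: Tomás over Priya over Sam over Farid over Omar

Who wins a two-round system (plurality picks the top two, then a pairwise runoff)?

Round 1 first-place votes: Omar 0, Farid 9, Sam 0, Tomás 31, Priya 30. Tomás and Priya advance.
Runoff: Tomás is ranked above Priya on 31 ballots, Priya above Tomás on 39.

Priya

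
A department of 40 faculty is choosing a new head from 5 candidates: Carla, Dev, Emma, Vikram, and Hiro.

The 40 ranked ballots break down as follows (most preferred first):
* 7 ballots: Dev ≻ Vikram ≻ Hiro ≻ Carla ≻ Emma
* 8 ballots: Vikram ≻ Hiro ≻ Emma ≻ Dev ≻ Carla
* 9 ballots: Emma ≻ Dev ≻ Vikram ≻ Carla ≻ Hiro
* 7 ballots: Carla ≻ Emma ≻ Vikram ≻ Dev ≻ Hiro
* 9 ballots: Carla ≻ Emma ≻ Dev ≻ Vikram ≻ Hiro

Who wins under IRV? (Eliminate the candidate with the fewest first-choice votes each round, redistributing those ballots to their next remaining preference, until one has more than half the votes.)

Round 1: Carla 16, Dev 7, Emma 9, Vikram 8, Hiro 0. Hiro eliminated.
Round 2: Carla 16, Dev 7, Emma 9, Vikram 8. Dev eliminated.
Round 3: Carla 16, Emma 9, Vikram 15. Emma eliminated.
Round 4: Carla 16, Vikram 24. Vikram has a majority (≥21).

Vikram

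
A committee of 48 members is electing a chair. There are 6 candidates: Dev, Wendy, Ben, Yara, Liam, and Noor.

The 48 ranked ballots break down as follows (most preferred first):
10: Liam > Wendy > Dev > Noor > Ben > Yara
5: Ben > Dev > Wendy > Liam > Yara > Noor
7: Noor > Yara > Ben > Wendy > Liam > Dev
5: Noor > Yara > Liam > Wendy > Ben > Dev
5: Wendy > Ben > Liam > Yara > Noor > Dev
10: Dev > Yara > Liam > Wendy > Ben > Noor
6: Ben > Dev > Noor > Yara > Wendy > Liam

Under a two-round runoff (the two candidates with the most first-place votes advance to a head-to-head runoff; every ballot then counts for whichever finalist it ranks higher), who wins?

Round 1 first-place votes: Dev 10, Wendy 5, Ben 11, Yara 0, Liam 10, Noor 12. Noor and Ben advance.
Runoff: Noor is ranked above Ben on 22 ballots, Ben above Noor on 26.

Ben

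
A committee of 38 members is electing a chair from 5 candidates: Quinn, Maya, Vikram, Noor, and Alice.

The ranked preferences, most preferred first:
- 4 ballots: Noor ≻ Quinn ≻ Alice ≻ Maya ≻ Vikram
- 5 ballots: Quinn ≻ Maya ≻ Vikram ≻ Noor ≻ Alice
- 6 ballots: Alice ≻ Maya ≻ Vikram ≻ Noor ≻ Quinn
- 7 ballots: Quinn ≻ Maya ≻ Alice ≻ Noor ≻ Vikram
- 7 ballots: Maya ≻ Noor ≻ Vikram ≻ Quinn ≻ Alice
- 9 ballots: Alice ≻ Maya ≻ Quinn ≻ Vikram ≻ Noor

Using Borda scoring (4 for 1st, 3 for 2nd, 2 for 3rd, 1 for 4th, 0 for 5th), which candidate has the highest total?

Quinn: 4×3 + 5×4 + 6×0 + 7×4 + 7×1 + 9×2 = 85
Maya: 4×1 + 5×3 + 6×3 + 7×3 + 7×4 + 9×3 = 113
Vikram: 4×0 + 5×2 + 6×2 + 7×0 + 7×2 + 9×1 = 45
Noor: 4×4 + 5×1 + 6×1 + 7×1 + 7×3 + 9×0 = 55
Alice: 4×2 + 5×0 + 6×4 + 7×2 + 7×0 + 9×4 = 82

Maya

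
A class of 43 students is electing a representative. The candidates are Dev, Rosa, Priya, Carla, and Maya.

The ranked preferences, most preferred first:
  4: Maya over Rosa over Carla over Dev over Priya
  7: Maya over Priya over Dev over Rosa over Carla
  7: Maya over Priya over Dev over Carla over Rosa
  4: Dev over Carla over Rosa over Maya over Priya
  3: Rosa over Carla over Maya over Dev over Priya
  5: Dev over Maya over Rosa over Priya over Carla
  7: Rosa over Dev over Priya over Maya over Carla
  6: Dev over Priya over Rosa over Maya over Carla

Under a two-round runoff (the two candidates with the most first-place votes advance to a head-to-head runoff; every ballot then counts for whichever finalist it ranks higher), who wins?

Round 1 first-place votes: Dev 15, Rosa 10, Priya 0, Carla 0, Maya 18. Maya and Dev advance.
Runoff: Maya is ranked above Dev on 21 ballots, Dev above Maya on 22.

Dev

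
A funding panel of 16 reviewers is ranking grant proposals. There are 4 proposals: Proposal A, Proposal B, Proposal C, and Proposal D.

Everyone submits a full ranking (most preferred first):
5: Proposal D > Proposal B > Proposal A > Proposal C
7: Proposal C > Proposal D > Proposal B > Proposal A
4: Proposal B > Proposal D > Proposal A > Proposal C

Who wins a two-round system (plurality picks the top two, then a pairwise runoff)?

Proposal D

Round 1 first-place votes: Proposal A 0, Proposal B 4, Proposal C 7, Proposal D 5. Proposal C and Proposal D advance.
Runoff: Proposal C is ranked above Proposal D on 7 ballots, Proposal D above Proposal C on 9.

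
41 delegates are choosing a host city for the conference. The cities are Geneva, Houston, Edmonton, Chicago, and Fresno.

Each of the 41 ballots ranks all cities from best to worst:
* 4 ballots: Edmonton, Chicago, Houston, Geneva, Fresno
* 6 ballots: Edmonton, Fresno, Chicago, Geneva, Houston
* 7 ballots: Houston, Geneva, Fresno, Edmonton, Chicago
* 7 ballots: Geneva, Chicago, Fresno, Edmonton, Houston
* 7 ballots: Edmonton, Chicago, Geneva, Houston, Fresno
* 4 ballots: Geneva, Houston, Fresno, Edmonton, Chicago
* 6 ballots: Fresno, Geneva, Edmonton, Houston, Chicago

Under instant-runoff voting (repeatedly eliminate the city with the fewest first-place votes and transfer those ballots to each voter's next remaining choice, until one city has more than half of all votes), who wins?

Geneva

Round 1: Geneva 11, Houston 7, Edmonton 17, Chicago 0, Fresno 6. Chicago eliminated.
Round 2: Geneva 11, Houston 7, Edmonton 17, Fresno 6. Fresno eliminated.
Round 3: Geneva 17, Houston 7, Edmonton 17. Houston eliminated.
Round 4: Geneva 24, Edmonton 17. Geneva has a majority (≥21).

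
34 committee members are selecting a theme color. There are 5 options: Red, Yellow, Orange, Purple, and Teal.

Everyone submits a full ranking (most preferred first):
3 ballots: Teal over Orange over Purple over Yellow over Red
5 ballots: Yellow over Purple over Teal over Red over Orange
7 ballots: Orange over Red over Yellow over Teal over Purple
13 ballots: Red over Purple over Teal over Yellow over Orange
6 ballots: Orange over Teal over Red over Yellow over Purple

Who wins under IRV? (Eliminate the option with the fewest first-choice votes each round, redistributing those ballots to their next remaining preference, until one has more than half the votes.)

Round 1: Red 13, Yellow 5, Orange 13, Purple 0, Teal 3. Purple eliminated.
Round 2: Red 13, Yellow 5, Orange 13, Teal 3. Teal eliminated.
Round 3: Red 13, Yellow 5, Orange 16. Yellow eliminated.
Round 4: Red 18, Orange 16. Red has a majority (≥18).

Red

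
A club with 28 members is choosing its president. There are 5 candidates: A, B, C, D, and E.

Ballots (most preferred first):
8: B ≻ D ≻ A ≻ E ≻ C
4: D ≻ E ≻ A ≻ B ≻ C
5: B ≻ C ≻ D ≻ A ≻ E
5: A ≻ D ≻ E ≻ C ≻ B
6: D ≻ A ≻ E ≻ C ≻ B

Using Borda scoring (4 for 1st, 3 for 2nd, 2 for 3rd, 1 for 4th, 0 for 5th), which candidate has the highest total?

A: 8×2 + 4×2 + 5×1 + 5×4 + 6×3 = 67
B: 8×4 + 4×1 + 5×4 + 5×0 + 6×0 = 56
C: 8×0 + 4×0 + 5×3 + 5×1 + 6×1 = 26
D: 8×3 + 4×4 + 5×2 + 5×3 + 6×4 = 89
E: 8×1 + 4×3 + 5×0 + 5×2 + 6×2 = 42

D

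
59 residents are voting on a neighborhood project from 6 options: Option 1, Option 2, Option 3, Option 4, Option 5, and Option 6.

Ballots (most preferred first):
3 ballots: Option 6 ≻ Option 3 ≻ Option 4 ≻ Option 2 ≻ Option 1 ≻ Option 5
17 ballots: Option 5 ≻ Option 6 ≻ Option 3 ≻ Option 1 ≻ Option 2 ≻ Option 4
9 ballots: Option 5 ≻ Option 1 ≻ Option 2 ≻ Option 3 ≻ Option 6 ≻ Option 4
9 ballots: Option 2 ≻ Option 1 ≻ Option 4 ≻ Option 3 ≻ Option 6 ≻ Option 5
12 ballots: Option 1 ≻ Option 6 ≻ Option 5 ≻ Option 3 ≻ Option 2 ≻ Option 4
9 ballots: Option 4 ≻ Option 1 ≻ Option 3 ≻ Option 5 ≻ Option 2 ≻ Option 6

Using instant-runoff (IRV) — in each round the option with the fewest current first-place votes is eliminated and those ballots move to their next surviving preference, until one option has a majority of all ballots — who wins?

Round 1: Option 1 12, Option 2 9, Option 3 0, Option 4 9, Option 5 26, Option 6 3. Option 3 eliminated.
Round 2: Option 1 12, Option 2 9, Option 4 9, Option 5 26, Option 6 3. Option 6 eliminated.
Round 3: Option 1 12, Option 2 9, Option 4 12, Option 5 26. Option 2 eliminated.
Round 4: Option 1 21, Option 4 12, Option 5 26. Option 4 eliminated.
Round 5: Option 1 33, Option 5 26. Option 1 has a majority (≥30).

Option 1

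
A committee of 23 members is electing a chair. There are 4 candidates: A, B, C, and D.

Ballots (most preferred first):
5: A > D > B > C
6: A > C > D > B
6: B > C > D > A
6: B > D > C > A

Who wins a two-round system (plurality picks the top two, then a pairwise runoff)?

Round 1 first-place votes: A 11, B 12, C 0, D 0. B and A advance.
Runoff: B is ranked above A on 12 ballots, A above B on 11.

B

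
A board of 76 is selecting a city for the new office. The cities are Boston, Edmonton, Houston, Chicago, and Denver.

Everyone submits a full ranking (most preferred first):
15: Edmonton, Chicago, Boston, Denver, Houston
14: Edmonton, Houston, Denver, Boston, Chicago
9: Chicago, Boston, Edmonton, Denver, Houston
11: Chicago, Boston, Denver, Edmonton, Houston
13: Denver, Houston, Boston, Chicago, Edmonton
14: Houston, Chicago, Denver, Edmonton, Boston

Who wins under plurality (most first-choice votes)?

Edmonton

First-place votes: Boston 0, Edmonton 29, Houston 14, Chicago 20, Denver 13.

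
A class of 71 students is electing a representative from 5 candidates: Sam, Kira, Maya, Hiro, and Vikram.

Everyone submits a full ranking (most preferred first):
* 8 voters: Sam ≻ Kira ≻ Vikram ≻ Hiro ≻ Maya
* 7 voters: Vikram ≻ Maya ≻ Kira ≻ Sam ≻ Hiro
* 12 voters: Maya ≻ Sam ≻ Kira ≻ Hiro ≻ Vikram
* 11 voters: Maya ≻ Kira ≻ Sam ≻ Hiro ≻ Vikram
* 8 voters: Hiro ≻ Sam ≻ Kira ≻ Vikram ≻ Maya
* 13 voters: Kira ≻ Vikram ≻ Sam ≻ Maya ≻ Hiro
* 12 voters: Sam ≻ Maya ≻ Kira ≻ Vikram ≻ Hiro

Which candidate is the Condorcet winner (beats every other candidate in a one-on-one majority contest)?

Sam vs Kira: 40–31
Sam vs Maya: 41–30
Sam vs Hiro: 63–8
Sam vs Vikram: 51–20
Sam beats every other candidate.

Sam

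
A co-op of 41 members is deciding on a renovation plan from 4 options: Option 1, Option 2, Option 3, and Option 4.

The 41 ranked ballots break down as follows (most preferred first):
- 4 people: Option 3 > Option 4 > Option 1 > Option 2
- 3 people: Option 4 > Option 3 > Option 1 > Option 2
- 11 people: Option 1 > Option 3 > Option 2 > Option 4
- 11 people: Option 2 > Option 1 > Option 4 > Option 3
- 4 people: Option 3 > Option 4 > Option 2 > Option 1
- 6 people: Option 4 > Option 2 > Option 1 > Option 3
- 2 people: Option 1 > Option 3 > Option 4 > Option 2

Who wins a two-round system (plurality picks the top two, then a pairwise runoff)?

Option 2

Round 1 first-place votes: Option 1 13, Option 2 11, Option 3 8, Option 4 9. Option 1 and Option 2 advance.
Runoff: Option 1 is ranked above Option 2 on 20 ballots, Option 2 above Option 1 on 21.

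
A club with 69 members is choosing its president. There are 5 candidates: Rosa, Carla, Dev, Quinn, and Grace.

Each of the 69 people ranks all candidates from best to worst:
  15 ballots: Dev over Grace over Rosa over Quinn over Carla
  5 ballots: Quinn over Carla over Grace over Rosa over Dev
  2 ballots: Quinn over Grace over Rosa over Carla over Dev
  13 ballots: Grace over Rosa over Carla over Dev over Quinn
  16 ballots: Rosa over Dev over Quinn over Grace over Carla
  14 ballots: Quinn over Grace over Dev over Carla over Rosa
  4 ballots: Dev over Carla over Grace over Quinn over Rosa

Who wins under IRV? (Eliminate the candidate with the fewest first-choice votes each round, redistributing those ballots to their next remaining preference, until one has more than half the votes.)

Rosa

Round 1: Rosa 16, Carla 0, Dev 19, Quinn 21, Grace 13. Carla eliminated.
Round 2: Rosa 16, Dev 19, Quinn 21, Grace 13. Grace eliminated.
Round 3: Rosa 29, Dev 19, Quinn 21. Dev eliminated.
Round 4: Rosa 44, Quinn 25. Rosa has a majority (≥35).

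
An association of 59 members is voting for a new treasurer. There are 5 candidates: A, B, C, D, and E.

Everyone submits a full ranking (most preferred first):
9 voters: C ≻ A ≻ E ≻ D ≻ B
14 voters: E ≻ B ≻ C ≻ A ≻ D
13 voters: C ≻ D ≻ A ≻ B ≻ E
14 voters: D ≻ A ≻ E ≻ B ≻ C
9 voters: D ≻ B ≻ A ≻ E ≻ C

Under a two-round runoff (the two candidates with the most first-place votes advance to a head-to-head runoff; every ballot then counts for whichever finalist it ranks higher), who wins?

Round 1 first-place votes: A 0, B 0, C 22, D 23, E 14. D and C advance.
Runoff: D is ranked above C on 23 ballots, C above D on 36.

C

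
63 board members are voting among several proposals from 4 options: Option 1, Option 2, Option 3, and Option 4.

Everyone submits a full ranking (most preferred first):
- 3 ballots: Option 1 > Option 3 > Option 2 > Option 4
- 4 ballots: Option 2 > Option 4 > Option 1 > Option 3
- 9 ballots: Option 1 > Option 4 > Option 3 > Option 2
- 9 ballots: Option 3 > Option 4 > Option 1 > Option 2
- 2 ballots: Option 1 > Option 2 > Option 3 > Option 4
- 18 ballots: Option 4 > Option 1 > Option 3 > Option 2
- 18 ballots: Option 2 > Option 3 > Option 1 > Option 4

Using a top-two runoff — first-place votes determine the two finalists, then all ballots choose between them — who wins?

Option 4

Round 1 first-place votes: Option 1 14, Option 2 22, Option 3 9, Option 4 18. Option 2 and Option 4 advance.
Runoff: Option 2 is ranked above Option 4 on 27 ballots, Option 4 above Option 2 on 36.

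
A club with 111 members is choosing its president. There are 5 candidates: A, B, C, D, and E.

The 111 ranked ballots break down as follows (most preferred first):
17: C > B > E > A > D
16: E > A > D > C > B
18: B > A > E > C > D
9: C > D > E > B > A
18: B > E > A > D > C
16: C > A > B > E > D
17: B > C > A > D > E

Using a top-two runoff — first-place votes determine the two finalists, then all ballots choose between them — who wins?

Round 1 first-place votes: A 0, B 53, C 42, D 0, E 16. B and C advance.
Runoff: B is ranked above C on 53 ballots, C above B on 58.

C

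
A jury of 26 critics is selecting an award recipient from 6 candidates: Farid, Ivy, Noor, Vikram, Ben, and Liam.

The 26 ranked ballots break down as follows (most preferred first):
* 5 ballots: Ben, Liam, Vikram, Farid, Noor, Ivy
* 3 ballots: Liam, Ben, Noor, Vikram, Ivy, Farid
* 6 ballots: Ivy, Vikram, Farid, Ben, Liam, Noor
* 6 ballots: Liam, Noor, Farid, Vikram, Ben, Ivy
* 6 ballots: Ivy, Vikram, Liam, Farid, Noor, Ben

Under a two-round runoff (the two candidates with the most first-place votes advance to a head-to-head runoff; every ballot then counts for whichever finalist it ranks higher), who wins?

Liam

Round 1 first-place votes: Farid 0, Ivy 12, Noor 0, Vikram 0, Ben 5, Liam 9. Ivy and Liam advance.
Runoff: Ivy is ranked above Liam on 12 ballots, Liam above Ivy on 14.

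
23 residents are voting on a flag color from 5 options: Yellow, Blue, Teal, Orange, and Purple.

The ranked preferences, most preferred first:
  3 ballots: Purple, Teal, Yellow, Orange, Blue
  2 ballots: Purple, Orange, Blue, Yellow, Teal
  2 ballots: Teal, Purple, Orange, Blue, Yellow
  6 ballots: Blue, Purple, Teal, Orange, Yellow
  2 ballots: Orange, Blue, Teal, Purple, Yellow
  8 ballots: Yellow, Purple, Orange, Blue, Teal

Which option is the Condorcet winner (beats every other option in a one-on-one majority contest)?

Purple vs Yellow: 15–8
Purple vs Blue: 15–8
Purple vs Teal: 19–4
Purple vs Orange: 21–2
Purple beats every other option.

Purple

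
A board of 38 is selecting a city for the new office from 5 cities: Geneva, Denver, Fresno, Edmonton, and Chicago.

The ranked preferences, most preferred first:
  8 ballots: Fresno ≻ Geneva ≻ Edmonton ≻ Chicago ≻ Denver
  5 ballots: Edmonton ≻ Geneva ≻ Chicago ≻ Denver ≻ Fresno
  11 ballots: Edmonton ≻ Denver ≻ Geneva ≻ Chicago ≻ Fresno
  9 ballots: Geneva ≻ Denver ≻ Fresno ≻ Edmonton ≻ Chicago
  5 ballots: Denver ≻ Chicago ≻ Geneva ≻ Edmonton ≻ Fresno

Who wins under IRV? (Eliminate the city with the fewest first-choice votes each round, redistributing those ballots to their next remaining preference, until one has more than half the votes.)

Geneva

Round 1: Geneva 9, Denver 5, Fresno 8, Edmonton 16, Chicago 0. Chicago eliminated.
Round 2: Geneva 9, Denver 5, Fresno 8, Edmonton 16. Denver eliminated.
Round 3: Geneva 14, Fresno 8, Edmonton 16. Fresno eliminated.
Round 4: Geneva 22, Edmonton 16. Geneva has a majority (≥20).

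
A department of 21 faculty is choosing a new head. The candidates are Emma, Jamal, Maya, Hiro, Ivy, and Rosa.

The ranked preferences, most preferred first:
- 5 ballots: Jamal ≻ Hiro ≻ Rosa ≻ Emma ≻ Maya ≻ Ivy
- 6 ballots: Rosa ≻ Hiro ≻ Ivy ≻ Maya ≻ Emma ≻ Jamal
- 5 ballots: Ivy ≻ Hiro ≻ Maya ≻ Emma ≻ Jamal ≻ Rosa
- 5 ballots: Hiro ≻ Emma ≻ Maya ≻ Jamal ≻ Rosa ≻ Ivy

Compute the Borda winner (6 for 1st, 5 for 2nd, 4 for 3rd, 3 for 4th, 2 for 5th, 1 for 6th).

Hiro

Emma: 5×3 + 6×2 + 5×3 + 5×5 = 67
Jamal: 5×6 + 6×1 + 5×2 + 5×3 = 61
Maya: 5×2 + 6×3 + 5×4 + 5×4 = 68
Hiro: 5×5 + 6×5 + 5×5 + 5×6 = 110
Ivy: 5×1 + 6×4 + 5×6 + 5×1 = 64
Rosa: 5×4 + 6×6 + 5×1 + 5×2 = 71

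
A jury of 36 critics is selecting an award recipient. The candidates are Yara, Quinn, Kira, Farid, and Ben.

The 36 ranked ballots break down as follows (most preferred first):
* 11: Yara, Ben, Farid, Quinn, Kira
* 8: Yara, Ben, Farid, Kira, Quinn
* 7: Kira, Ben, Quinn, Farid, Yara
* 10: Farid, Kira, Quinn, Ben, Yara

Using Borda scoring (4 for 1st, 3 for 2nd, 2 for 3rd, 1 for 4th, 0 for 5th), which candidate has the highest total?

Ben

Yara: 11×4 + 8×4 + 7×0 + 10×0 = 76
Quinn: 11×1 + 8×0 + 7×2 + 10×2 = 45
Kira: 11×0 + 8×1 + 7×4 + 10×3 = 66
Farid: 11×2 + 8×2 + 7×1 + 10×4 = 85
Ben: 11×3 + 8×3 + 7×3 + 10×1 = 88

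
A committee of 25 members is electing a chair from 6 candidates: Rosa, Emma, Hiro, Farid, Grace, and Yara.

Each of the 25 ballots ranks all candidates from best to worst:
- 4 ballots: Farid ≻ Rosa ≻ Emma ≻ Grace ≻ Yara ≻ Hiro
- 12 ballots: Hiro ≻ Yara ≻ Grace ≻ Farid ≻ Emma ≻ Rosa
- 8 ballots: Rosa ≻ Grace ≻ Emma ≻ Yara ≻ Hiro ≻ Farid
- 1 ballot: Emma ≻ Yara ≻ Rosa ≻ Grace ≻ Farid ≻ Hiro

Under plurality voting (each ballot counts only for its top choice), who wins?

First-place votes: Rosa 8, Emma 1, Hiro 12, Farid 4, Grace 0, Yara 0.

Hiro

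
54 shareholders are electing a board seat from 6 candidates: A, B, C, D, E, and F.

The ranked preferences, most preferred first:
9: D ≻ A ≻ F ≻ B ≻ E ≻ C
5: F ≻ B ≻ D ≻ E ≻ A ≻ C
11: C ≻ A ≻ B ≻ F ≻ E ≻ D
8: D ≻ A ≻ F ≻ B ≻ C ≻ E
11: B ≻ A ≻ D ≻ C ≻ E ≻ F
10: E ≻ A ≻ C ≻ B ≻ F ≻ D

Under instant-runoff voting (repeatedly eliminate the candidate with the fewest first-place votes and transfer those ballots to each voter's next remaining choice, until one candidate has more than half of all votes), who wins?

Round 1: A 0, B 11, C 11, D 17, E 10, F 5. A eliminated.
Round 2: B 11, C 11, D 17, E 10, F 5. F eliminated.
Round 3: B 16, C 11, D 17, E 10. E eliminated.
Round 4: B 16, C 21, D 17. B eliminated.
Round 5: C 21, D 33. D has a majority (≥28).

D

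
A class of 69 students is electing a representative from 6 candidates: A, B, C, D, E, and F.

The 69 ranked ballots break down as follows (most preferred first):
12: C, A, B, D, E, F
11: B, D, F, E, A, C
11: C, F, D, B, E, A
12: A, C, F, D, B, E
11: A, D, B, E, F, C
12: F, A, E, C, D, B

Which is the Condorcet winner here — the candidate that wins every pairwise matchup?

A

A vs B: 47–22
A vs C: 46–23
A vs D: 47–22
A vs E: 47–22
A vs F: 35–34
A beats every other candidate.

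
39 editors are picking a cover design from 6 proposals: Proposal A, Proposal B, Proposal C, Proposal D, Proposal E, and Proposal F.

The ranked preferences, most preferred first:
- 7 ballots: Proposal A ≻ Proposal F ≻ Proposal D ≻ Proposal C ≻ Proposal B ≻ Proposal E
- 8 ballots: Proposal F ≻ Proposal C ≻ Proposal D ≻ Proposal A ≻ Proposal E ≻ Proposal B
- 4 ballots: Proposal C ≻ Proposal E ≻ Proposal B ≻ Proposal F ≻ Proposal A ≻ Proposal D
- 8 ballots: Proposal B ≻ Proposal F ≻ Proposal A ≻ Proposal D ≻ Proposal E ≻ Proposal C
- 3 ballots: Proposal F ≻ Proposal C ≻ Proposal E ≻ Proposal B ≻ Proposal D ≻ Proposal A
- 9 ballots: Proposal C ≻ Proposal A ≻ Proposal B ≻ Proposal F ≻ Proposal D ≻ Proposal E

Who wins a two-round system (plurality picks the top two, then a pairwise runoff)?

Round 1 first-place votes: Proposal A 7, Proposal B 8, Proposal C 13, Proposal D 0, Proposal E 0, Proposal F 11. Proposal C and Proposal F advance.
Runoff: Proposal C is ranked above Proposal F on 13 ballots, Proposal F above Proposal C on 26.

Proposal F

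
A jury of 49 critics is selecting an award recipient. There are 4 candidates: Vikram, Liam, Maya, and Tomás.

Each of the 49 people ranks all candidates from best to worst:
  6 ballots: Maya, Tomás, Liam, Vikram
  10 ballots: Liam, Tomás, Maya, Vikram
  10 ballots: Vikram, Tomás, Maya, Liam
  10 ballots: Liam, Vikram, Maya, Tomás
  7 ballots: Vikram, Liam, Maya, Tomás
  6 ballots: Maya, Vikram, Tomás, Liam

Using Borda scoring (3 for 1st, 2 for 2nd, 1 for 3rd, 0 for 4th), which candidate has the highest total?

Vikram

Vikram: 6×0 + 10×0 + 10×3 + 10×2 + 7×3 + 6×2 = 83
Liam: 6×1 + 10×3 + 10×0 + 10×3 + 7×2 + 6×0 = 80
Maya: 6×3 + 10×1 + 10×1 + 10×1 + 7×1 + 6×3 = 73
Tomás: 6×2 + 10×2 + 10×2 + 10×0 + 7×0 + 6×1 = 58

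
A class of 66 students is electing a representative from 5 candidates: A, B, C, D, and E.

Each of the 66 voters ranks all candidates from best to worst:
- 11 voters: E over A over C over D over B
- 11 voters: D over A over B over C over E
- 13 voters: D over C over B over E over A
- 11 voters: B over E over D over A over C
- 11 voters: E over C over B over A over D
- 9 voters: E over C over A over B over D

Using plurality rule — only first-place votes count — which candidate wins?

First-place votes: A 0, B 11, C 0, D 24, E 31.

E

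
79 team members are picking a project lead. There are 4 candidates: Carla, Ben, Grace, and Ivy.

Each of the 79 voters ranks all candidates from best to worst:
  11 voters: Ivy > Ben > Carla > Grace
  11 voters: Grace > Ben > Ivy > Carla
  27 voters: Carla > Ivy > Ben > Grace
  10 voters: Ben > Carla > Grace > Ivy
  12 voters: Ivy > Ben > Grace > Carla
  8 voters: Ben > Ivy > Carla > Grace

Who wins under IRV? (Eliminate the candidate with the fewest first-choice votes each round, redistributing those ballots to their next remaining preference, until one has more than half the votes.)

Ben

Round 1: Carla 27, Ben 18, Grace 11, Ivy 23. Grace eliminated.
Round 2: Carla 27, Ben 29, Ivy 23. Ivy eliminated.
Round 3: Carla 27, Ben 52. Ben has a majority (≥40).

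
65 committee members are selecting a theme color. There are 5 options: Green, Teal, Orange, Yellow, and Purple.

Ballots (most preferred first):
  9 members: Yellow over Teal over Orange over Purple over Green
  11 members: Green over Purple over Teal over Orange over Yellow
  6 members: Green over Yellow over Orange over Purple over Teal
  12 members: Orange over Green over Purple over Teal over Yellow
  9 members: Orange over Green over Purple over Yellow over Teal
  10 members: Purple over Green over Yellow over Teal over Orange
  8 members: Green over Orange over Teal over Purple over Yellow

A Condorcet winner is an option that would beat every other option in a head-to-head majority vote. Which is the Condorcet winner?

Green

Green vs Teal: 56–9
Green vs Orange: 35–30
Green vs Yellow: 56–9
Green vs Purple: 46–19
Green beats every other option.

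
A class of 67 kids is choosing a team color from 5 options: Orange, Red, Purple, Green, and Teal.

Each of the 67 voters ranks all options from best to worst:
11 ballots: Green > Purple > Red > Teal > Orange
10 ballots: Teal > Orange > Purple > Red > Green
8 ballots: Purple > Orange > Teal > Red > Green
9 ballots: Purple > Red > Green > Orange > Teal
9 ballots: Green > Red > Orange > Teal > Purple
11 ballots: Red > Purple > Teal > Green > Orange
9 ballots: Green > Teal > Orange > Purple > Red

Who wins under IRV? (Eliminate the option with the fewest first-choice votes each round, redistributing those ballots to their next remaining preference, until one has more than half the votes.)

Round 1: Orange 0, Red 11, Purple 17, Green 29, Teal 10. Orange eliminated.
Round 2: Red 11, Purple 17, Green 29, Teal 10. Teal eliminated.
Round 3: Red 11, Purple 27, Green 29. Red eliminated.
Round 4: Purple 38, Green 29. Purple has a majority (≥34).

Purple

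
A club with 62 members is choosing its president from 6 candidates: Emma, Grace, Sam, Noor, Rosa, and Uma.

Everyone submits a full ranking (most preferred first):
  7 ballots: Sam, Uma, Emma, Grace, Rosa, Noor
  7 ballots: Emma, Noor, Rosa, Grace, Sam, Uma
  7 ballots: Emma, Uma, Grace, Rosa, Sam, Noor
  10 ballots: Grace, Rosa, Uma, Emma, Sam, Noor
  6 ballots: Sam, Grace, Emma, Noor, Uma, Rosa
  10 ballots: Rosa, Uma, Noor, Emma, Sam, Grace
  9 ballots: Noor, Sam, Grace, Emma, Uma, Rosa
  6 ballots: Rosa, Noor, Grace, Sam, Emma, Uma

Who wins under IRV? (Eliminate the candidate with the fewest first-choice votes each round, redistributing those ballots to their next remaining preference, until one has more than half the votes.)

Round 1: Emma 14, Grace 10, Sam 13, Noor 9, Rosa 16, Uma 0. Uma eliminated.
Round 2: Emma 14, Grace 10, Sam 13, Noor 9, Rosa 16. Noor eliminated.
Round 3: Emma 14, Grace 10, Sam 22, Rosa 16. Grace eliminated.
Round 4: Emma 14, Sam 22, Rosa 26. Emma eliminated.
Round 5: Sam 22, Rosa 40. Rosa has a majority (≥32).

Rosa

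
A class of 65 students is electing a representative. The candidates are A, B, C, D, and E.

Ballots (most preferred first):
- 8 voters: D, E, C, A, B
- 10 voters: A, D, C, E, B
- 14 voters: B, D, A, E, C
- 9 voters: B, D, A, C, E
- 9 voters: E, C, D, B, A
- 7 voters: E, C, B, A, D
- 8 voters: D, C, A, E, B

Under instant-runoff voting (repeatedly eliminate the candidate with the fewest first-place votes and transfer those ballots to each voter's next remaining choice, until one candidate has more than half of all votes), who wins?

D

Round 1: A 10, B 23, C 0, D 16, E 16. C eliminated.
Round 2: A 10, B 23, D 16, E 16. A eliminated.
Round 3: B 23, D 26, E 16. E eliminated.
Round 4: B 30, D 35. D has a majority (≥33).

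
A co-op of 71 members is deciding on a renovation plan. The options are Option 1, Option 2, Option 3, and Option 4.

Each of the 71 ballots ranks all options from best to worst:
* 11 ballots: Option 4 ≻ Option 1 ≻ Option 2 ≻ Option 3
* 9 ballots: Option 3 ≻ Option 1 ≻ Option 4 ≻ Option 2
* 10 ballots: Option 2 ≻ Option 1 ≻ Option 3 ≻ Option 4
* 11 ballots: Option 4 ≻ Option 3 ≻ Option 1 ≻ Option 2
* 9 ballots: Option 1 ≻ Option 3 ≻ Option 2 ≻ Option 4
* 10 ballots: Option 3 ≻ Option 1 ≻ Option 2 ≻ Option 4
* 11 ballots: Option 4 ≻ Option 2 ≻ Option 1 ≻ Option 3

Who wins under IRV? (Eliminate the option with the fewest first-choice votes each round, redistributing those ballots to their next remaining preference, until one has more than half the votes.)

Round 1: Option 1 9, Option 2 10, Option 3 19, Option 4 33. Option 1 eliminated.
Round 2: Option 2 10, Option 3 28, Option 4 33. Option 2 eliminated.
Round 3: Option 3 38, Option 4 33. Option 3 has a majority (≥36).

Option 3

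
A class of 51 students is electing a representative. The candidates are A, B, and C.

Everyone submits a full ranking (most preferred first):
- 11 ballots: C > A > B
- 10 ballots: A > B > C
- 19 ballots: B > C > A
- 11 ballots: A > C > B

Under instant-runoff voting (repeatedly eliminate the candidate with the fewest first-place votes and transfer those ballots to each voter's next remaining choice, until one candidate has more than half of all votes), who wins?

A

Round 1: A 21, B 19, C 11. C eliminated.
Round 2: A 32, B 19. A has a majority (≥26).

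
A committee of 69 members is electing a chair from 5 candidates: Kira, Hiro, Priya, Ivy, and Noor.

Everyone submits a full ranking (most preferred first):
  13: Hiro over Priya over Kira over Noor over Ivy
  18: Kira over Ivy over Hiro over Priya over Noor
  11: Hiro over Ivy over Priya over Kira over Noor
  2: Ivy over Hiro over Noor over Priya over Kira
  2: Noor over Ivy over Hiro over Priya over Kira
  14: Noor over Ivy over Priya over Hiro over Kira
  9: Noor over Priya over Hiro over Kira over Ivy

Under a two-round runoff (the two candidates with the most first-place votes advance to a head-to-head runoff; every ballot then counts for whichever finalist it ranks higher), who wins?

Hiro

Round 1 first-place votes: Kira 18, Hiro 24, Priya 0, Ivy 2, Noor 25. Noor and Hiro advance.
Runoff: Noor is ranked above Hiro on 25 ballots, Hiro above Noor on 44.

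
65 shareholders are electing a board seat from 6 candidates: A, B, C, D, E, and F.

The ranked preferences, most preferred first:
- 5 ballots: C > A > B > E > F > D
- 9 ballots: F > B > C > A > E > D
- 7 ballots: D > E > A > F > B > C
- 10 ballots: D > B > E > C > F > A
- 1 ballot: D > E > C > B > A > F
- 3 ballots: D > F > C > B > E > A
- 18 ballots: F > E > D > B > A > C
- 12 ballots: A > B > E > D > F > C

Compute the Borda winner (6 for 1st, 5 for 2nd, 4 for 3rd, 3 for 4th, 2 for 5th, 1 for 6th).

E

A: 5×5 + 9×3 + 7×4 + 10×1 + 1×2 + 3×1 + 18×2 + 12×6 = 203
B: 5×4 + 9×5 + 7×2 + 10×5 + 1×3 + 3×3 + 18×3 + 12×5 = 255
C: 5×6 + 9×4 + 7×1 + 10×3 + 1×4 + 3×4 + 18×1 + 12×1 = 149
D: 5×1 + 9×1 + 7×6 + 10×6 + 1×6 + 3×6 + 18×4 + 12×3 = 248
E: 5×3 + 9×2 + 7×5 + 10×4 + 1×5 + 3×2 + 18×5 + 12×4 = 257
F: 5×2 + 9×6 + 7×3 + 10×2 + 1×1 + 3×5 + 18×6 + 12×2 = 253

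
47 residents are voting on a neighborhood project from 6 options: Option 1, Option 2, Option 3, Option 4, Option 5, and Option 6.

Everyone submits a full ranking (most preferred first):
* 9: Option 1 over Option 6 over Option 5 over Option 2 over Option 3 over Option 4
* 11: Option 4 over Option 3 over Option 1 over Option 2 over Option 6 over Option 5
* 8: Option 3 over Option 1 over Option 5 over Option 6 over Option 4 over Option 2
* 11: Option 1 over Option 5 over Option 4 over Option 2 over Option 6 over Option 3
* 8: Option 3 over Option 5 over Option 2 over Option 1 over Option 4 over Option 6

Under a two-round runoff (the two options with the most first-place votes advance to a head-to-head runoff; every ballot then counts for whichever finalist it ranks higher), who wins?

Round 1 first-place votes: Option 1 20, Option 2 0, Option 3 16, Option 4 11, Option 5 0, Option 6 0. Option 1 and Option 3 advance.
Runoff: Option 1 is ranked above Option 3 on 20 ballots, Option 3 above Option 1 on 27.

Option 3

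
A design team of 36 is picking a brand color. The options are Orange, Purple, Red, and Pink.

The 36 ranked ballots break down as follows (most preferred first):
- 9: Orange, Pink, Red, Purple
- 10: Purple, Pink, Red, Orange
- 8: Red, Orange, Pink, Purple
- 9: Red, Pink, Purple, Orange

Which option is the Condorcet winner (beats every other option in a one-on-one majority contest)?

Pink

Pink vs Orange: 19–17
Pink vs Purple: 26–10
Pink vs Red: 19–17
Pink beats every other option.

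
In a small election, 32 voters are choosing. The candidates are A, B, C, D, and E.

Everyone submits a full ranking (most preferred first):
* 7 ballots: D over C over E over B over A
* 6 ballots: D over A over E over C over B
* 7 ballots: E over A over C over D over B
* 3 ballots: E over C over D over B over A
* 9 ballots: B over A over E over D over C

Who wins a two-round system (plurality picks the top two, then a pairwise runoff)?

Round 1 first-place votes: A 0, B 9, C 0, D 13, E 10. D and E advance.
Runoff: D is ranked above E on 13 ballots, E above D on 19.

E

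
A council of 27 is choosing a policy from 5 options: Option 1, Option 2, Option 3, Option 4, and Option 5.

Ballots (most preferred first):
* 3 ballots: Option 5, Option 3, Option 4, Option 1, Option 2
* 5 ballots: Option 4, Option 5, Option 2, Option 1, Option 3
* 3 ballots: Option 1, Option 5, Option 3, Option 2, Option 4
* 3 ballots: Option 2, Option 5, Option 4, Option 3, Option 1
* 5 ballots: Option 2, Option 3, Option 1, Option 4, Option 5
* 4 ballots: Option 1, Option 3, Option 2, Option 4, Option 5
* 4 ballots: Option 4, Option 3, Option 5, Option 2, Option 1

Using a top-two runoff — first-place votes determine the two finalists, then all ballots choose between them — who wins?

Round 1 first-place votes: Option 1 7, Option 2 8, Option 3 0, Option 4 9, Option 5 3. Option 4 and Option 2 advance.
Runoff: Option 4 is ranked above Option 2 on 12 ballots, Option 2 above Option 4 on 15.

Option 2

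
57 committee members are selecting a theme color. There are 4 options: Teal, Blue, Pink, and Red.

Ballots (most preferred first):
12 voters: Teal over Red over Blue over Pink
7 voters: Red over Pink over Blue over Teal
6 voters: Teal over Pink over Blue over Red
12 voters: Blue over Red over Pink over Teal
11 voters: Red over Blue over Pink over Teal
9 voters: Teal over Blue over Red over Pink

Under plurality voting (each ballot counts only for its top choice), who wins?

Teal

First-place votes: Teal 27, Blue 12, Pink 0, Red 18.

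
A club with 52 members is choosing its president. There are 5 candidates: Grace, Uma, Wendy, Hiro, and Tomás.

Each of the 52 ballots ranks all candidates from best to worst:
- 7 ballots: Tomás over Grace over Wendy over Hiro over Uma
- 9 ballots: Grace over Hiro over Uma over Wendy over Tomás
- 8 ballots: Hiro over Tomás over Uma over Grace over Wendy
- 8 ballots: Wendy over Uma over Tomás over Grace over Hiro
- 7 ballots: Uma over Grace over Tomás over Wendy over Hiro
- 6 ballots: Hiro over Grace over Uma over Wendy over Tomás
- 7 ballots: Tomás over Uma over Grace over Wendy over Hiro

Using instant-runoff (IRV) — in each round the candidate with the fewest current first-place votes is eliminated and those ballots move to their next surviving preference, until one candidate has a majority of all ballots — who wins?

Tomás

Round 1: Grace 9, Uma 7, Wendy 8, Hiro 14, Tomás 14. Uma eliminated.
Round 2: Grace 16, Wendy 8, Hiro 14, Tomás 14. Wendy eliminated.
Round 3: Grace 16, Hiro 14, Tomás 22. Hiro eliminated.
Round 4: Grace 22, Tomás 30. Tomás has a majority (≥27).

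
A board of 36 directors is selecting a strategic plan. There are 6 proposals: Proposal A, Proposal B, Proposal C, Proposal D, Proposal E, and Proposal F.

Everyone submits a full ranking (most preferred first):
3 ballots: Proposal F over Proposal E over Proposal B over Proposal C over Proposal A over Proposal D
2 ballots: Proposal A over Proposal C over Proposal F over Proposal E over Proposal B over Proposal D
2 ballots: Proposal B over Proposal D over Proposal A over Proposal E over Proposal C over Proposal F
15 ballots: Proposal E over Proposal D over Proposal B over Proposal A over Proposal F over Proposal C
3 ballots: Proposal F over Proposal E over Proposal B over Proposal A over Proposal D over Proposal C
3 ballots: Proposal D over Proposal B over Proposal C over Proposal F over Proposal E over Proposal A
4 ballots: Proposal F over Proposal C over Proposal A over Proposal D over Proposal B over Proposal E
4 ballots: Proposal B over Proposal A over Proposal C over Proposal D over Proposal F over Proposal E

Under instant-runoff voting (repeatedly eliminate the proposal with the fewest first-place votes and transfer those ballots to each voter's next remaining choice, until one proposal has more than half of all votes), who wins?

Round 1: Proposal A 2, Proposal B 6, Proposal C 0, Proposal D 3, Proposal E 15, Proposal F 10. Proposal C eliminated.
Round 2: Proposal A 2, Proposal B 6, Proposal D 3, Proposal E 15, Proposal F 10. Proposal A eliminated.
Round 3: Proposal B 6, Proposal D 3, Proposal E 15, Proposal F 12. Proposal D eliminated.
Round 4: Proposal B 9, Proposal E 15, Proposal F 12. Proposal B eliminated.
Round 5: Proposal E 17, Proposal F 19. Proposal F has a majority (≥19).

Proposal F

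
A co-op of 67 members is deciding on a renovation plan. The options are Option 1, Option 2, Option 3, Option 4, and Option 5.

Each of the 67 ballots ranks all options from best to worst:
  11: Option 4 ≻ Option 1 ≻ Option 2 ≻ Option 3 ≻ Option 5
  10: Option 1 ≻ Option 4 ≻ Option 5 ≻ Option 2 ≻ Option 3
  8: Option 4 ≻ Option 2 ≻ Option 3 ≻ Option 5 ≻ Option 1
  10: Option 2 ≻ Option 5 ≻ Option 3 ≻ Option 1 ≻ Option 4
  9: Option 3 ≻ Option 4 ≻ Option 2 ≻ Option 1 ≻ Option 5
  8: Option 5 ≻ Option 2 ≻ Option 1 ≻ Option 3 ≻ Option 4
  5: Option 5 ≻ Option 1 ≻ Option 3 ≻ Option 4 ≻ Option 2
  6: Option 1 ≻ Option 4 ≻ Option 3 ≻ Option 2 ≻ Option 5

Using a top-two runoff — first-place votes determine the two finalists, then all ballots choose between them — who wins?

Round 1 first-place votes: Option 1 16, Option 2 10, Option 3 9, Option 4 19, Option 5 13. Option 4 and Option 1 advance.
Runoff: Option 4 is ranked above Option 1 on 28 ballots, Option 1 above Option 4 on 39.

Option 1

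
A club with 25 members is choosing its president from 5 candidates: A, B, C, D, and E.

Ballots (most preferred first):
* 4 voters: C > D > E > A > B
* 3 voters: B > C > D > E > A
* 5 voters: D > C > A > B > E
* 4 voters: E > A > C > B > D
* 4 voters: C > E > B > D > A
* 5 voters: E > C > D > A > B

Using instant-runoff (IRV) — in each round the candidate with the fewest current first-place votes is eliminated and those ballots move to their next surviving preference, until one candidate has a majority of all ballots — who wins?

C

Round 1: A 0, B 3, C 8, D 5, E 9. A eliminated.
Round 2: B 3, C 8, D 5, E 9. B eliminated.
Round 3: C 11, D 5, E 9. D eliminated.
Round 4: C 16, E 9. C has a majority (≥13).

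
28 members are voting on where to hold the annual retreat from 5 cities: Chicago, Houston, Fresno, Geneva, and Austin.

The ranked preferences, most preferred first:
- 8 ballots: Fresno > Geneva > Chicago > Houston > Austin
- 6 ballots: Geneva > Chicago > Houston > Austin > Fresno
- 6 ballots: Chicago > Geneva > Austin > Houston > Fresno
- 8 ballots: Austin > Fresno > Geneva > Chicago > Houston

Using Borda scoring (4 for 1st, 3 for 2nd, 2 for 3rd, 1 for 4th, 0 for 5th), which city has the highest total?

Geneva

Chicago: 8×2 + 6×3 + 6×4 + 8×1 = 66
Houston: 8×1 + 6×2 + 6×1 + 8×0 = 26
Fresno: 8×4 + 6×0 + 6×0 + 8×3 = 56
Geneva: 8×3 + 6×4 + 6×3 + 8×2 = 82
Austin: 8×0 + 6×1 + 6×2 + 8×4 = 50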